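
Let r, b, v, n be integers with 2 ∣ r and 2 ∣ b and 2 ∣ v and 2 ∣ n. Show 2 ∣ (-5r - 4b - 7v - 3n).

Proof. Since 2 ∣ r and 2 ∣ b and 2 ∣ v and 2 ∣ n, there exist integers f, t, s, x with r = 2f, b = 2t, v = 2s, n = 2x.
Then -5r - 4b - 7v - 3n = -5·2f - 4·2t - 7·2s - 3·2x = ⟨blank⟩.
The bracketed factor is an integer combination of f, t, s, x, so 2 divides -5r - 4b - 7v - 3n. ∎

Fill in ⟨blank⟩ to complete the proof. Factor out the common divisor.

Each term has a factor of 2: -5·2f - 4·2t - 7·2s - 3·2x = 2·(-5f - 7s - 4t - 3x).
Since -5f - 7s - 4t - 3x is an integer, 2 ∣ (-5r - 4b - 7v - 3n).

2(-5f - 7s - 4t - 3x)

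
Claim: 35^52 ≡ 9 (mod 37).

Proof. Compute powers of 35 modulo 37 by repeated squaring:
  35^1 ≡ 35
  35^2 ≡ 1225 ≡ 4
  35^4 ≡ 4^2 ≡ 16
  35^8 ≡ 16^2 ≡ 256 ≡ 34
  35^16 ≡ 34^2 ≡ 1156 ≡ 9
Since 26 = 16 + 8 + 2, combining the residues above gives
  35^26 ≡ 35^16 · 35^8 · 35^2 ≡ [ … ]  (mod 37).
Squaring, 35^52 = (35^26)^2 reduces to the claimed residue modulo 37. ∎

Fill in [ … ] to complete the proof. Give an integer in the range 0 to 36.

3

35^16 · 35^8 · 35^2 ≡ 9 · 34 · 4 = 1224.
1224 mod 37 = 3, so 35^26 ≡ 3 (mod 37).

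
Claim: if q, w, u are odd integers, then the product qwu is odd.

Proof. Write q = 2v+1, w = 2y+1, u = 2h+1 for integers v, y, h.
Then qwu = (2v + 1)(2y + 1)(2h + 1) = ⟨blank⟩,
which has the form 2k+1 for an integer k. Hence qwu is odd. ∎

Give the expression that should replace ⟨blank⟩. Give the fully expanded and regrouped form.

(2v + 1)(2y + 1)(2h + 1) = 8hvy + 4hv + 4hy + 2h + 4vy + 2v + 2y + 1
= 2(4hvy + 2hv + 2hy + h + 2vy + v + y) + 1.
Since 4hvy + 2hv + 2hy + h + 2vy + v + y is an integer, the product is of the form 2k+1 for an integer k.

2(4hvy + 2hv + 2hy + h + 2vy + v + y) + 1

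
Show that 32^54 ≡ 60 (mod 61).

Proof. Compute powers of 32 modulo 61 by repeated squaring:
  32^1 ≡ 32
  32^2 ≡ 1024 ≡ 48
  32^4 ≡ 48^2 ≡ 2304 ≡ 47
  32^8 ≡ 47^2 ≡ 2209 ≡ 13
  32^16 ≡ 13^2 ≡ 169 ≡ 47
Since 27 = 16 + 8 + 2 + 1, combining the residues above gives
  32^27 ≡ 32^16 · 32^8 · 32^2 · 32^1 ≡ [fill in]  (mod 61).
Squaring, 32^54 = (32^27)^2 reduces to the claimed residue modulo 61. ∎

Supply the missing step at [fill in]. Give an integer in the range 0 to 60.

32^16 · 32^8 · 32^2 · 32^1 ≡ 47 · 13 · 48 · 32 = 938496.
938496 mod 61 = 11, so 32^27 ≡ 11 (mod 61).

11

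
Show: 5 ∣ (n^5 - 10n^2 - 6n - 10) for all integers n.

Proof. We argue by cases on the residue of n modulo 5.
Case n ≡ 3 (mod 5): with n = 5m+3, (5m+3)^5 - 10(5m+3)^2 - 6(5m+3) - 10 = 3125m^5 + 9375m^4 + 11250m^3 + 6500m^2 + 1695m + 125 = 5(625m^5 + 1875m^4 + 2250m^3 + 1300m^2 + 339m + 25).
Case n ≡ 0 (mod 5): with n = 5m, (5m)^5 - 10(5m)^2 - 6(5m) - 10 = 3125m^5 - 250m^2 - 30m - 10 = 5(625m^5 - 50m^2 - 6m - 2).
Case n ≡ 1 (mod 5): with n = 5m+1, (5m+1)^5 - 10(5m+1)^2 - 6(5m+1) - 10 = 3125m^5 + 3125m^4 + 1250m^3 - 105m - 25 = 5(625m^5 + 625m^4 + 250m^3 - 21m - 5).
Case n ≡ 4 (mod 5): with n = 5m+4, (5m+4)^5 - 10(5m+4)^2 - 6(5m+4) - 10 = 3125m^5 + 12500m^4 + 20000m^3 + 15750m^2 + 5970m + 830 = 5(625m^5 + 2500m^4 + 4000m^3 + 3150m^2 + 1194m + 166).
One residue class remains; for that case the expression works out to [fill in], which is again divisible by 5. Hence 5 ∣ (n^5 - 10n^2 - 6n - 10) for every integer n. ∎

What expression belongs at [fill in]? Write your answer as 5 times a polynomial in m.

5(625m^5 + 1250m^4 + 1000m^3 + 350m^2 + 34m - 6)

Only n ≡ 2 (mod 5) is unaccounted for. Put n = 5m+2:
(5m+2)^5 - 10(5m+2)^2 - 6(5m+2) - 10 expands to 3125m^5 + 6250m^4 + 5000m^3 + 1750m^2 + 170m - 30,
and factoring out 5 leaves 5(625m^5 + 1250m^4 + 1000m^3 + 350m^2 + 34m - 6).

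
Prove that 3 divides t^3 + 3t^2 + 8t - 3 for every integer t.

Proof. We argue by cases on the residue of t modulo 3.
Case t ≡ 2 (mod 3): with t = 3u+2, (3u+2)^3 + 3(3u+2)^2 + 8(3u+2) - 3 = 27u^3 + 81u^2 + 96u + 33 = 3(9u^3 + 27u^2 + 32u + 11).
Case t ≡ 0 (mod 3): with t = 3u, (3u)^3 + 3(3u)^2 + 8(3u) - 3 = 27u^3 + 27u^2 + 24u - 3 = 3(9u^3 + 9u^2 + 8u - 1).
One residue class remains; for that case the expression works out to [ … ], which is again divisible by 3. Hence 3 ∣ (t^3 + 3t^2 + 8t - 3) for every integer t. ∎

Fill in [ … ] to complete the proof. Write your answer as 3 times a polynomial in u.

3(9u^3 + 18u^2 + 17u + 3)

Only t ≡ 1 (mod 3) is unaccounted for. Put t = 3u+1:
(3u+1)^3 + 3(3u+1)^2 + 8(3u+1) - 3 expands to 27u^3 + 54u^2 + 51u + 9,
and factoring out 3 leaves 3(9u^3 + 18u^2 + 17u + 3).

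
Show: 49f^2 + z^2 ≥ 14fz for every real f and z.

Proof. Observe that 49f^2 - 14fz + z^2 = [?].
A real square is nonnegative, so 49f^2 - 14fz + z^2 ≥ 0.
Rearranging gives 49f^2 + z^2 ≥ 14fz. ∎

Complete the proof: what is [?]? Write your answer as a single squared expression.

49f^2 - 14fz + z^2 is a perfect-square trinomial: the outer terms are (7f)^2 and (z)^2, and the cross term is -2·7f·z.
So 49f^2 - 14fz + z^2 = (7f - z)^2 ≥ 0.

(7f - z)^2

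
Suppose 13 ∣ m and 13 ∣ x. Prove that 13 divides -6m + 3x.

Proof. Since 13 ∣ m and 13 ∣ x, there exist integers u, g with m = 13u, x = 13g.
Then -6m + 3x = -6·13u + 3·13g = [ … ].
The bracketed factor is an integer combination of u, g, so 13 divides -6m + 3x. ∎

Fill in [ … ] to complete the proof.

Each term has a factor of 13: -6·13u + 3·13g = 13·(3g - 6u).
Since 3g - 6u is an integer, 13 ∣ (-6m + 3x).

13(3g - 6u)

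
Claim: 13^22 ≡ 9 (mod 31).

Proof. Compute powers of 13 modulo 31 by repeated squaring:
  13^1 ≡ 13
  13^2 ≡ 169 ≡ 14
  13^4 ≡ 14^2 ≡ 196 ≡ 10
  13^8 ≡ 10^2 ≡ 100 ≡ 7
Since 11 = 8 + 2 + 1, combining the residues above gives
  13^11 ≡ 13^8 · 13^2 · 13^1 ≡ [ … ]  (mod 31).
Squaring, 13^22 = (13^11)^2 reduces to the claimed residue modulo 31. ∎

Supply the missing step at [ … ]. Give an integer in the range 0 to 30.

3

Multiply the listed residues: 7 · 14 · 13 = 98 → 1274.
Reducing modulo 31: 1274 = 41·31 + 3, so 13^11 ≡ 3.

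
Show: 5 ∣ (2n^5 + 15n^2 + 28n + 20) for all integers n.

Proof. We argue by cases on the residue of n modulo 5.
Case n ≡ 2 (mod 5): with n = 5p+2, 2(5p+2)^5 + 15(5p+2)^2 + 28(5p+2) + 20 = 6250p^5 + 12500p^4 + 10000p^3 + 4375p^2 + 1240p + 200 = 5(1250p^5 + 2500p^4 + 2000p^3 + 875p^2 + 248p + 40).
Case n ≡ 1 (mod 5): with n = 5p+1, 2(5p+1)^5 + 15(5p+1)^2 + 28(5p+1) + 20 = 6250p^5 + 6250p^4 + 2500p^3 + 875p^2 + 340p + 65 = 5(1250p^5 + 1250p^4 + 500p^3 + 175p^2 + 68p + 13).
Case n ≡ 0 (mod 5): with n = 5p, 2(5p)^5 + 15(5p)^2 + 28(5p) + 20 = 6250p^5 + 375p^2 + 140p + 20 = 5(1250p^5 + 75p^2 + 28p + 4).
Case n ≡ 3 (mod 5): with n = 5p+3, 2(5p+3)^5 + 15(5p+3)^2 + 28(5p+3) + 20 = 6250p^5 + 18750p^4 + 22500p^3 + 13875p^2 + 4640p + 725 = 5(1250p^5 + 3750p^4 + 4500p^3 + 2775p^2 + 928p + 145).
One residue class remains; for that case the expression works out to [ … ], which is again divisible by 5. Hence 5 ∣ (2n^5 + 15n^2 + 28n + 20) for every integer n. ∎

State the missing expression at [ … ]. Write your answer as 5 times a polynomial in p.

Only n ≡ 4 (mod 5) is unaccounted for. Put n = 5p+4:
2(5p+4)^5 + 15(5p+4)^2 + 28(5p+4) + 20 expands to 6250p^5 + 25000p^4 + 40000p^3 + 32375p^2 + 13540p + 2420,
and factoring out 5 leaves 5(1250p^5 + 5000p^4 + 8000p^3 + 6475p^2 + 2708p + 484).

5(1250p^5 + 5000p^4 + 8000p^3 + 6475p^2 + 2708p + 484)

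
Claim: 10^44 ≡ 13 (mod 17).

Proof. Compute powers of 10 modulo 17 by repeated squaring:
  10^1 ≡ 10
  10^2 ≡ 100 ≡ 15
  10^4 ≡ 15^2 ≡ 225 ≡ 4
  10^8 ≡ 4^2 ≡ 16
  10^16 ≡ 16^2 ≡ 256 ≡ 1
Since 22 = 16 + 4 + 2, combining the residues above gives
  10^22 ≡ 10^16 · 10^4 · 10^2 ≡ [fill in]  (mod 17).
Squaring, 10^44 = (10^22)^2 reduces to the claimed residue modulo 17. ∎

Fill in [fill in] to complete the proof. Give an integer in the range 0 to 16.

Multiply the listed residues: 1 · 4 · 15 = 4 → 60.
Reducing modulo 17: 60 = 3·17 + 9, so 10^22 ≡ 9.

9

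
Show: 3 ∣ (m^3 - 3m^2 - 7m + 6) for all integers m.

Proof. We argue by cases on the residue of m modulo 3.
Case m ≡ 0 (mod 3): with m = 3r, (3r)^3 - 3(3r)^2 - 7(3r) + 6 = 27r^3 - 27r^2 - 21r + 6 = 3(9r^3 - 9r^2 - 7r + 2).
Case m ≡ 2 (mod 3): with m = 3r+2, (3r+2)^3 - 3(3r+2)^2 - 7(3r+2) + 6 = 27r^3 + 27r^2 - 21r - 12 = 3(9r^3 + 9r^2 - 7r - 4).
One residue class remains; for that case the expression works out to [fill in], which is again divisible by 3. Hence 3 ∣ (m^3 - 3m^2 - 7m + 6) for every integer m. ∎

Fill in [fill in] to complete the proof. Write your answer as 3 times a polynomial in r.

3(9r^3 - 10r - 1)

The residues treated are {0, 2}, so the missing case is m ≡ 1 (mod 3); write m = 3r+1.
Then (3r+1)^3 - 3(3r+1)^2 - 7(3r+1) + 6 = 27r^3 - 30r - 3 = 3(9r^3 - 10r - 1).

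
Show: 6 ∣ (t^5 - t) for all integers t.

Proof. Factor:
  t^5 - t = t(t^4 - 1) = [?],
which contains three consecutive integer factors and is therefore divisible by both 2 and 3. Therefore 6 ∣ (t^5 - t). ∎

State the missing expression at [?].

(t - 1)t(t + 1)(t^2 + 1)

t^4 - 1 = (t^2 - 1)(t^2 + 1), and t^2 - 1 = (t-1)(t+1).
So t(t^4 - 1) = (t - 1)t(t + 1)(t^2 + 1).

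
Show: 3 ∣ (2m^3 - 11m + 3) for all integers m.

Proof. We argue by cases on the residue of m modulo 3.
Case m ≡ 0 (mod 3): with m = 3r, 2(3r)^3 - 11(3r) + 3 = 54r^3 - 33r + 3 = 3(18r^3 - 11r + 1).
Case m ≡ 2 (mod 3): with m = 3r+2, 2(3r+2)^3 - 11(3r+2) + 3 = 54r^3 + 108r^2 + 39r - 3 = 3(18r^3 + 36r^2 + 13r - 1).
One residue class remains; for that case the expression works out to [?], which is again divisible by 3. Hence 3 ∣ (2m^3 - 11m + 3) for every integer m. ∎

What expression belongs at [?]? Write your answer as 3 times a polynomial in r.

3(18r^3 + 18r^2 - 5r - 2)

Only m ≡ 1 (mod 3) is unaccounted for. Put m = 3r+1:
2(3r+1)^3 - 11(3r+1) + 3 expands to 54r^3 + 54r^2 - 15r - 6,
and factoring out 3 leaves 3(18r^3 + 18r^2 - 5r - 2).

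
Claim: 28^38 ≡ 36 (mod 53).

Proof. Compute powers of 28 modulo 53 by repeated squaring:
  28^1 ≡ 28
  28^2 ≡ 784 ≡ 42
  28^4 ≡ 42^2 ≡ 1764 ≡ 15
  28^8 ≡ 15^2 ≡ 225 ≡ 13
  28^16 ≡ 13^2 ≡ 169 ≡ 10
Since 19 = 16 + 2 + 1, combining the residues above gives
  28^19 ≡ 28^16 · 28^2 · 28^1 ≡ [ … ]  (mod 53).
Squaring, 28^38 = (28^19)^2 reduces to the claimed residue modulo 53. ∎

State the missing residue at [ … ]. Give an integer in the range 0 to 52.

47

Multiply the listed residues: 10 · 42 · 28 = 420 → 11760.
Reducing modulo 53: 11760 = 221·53 + 47, so 28^19 ≡ 47.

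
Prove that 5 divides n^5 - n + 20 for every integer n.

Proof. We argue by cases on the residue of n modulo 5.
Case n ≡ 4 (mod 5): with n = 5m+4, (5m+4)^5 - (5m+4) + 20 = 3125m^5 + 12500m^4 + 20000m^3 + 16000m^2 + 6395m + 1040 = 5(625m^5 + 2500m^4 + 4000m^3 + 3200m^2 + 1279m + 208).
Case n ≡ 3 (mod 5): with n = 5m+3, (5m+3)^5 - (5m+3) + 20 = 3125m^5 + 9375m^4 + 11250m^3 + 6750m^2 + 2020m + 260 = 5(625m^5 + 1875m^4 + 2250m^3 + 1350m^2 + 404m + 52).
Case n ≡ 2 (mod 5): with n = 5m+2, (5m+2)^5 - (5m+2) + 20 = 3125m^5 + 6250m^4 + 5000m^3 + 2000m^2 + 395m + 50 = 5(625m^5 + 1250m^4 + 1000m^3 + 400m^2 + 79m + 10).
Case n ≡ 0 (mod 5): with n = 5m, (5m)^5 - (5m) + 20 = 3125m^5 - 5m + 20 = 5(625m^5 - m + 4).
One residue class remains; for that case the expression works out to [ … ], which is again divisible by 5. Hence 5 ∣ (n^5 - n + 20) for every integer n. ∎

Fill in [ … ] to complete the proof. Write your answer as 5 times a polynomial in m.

Only n ≡ 1 (mod 5) is unaccounted for. Put n = 5m+1:
(5m+1)^5 - (5m+1) + 20 expands to 3125m^5 + 3125m^4 + 1250m^3 + 250m^2 + 20m + 20,
and factoring out 5 leaves 5(625m^5 + 625m^4 + 250m^3 + 50m^2 + 4m + 4).

5(625m^5 + 625m^4 + 250m^3 + 50m^2 + 4m + 4)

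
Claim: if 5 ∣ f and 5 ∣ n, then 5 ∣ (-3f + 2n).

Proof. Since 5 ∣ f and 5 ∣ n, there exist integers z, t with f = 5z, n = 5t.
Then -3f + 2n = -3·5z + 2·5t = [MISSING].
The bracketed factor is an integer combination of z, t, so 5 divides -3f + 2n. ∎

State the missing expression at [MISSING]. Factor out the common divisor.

Pull the common 5 out of every term: -3·5z + 2·5t = 5(2t - 3z).
2t - 3z is an integer, which exhibits the divisibility.

5(2t - 3z)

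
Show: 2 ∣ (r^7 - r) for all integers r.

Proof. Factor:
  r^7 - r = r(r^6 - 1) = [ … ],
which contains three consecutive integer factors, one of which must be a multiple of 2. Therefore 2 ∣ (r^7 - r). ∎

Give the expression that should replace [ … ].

r^6 - 1 = (r^2 - 1)(r^4 + r^2 + 1), and r^2 - 1 = (r-1)(r+1).
So r(r^6 - 1) = (r - 1)r(r + 1)(r^4 + r^2 + 1).

(r - 1)r(r + 1)(r^4 + r^2 + 1)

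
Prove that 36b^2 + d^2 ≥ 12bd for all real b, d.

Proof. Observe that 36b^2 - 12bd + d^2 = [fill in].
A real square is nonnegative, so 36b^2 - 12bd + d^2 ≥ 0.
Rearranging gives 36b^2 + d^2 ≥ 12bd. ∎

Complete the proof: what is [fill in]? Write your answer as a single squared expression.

36b^2 - 12bd + d^2 is a perfect-square trinomial: the outer terms are (6b)^2 and (d)^2, and the cross term is -2·6b·d.
So 36b^2 - 12bd + d^2 = (6b - d)^2 ≥ 0.

(6b - d)^2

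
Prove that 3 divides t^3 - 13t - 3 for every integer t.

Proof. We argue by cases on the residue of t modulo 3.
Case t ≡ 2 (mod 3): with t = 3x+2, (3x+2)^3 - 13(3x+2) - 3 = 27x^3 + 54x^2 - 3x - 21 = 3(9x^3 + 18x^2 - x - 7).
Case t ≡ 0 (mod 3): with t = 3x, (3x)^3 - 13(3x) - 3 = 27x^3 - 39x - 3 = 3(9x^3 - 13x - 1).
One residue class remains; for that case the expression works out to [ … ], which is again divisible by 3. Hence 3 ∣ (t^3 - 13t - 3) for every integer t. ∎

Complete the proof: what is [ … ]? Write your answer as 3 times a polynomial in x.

3(9x^3 + 9x^2 - 10x - 5)

The residues treated are {2, 0}, so the missing case is t ≡ 1 (mod 3); write t = 3x+1.
Then (3x+1)^3 - 13(3x+1) - 3 = 27x^3 + 27x^2 - 30x - 15 = 3(9x^3 + 9x^2 - 10x - 5).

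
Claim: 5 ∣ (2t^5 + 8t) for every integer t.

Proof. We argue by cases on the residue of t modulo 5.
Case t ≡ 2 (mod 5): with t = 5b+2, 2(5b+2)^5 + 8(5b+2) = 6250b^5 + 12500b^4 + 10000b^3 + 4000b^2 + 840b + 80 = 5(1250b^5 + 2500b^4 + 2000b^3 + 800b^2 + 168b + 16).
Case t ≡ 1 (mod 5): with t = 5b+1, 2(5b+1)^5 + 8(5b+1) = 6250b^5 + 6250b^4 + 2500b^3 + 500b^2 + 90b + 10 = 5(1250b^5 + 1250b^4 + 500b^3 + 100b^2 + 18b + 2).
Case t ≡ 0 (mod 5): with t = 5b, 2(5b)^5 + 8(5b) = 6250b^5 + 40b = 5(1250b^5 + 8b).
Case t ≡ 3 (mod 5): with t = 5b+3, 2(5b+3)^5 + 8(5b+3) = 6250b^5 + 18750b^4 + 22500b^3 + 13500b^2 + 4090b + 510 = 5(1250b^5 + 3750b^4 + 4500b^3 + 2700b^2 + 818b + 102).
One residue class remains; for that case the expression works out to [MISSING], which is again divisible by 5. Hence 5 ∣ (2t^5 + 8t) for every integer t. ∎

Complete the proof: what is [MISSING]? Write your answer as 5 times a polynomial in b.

5(1250b^5 + 5000b^4 + 8000b^3 + 6400b^2 + 2568b + 416)

The residues treated are {2, 1, 0, 3}, so the missing case is t ≡ 4 (mod 5); write t = 5b+4.
Then 2(5b+4)^5 + 8(5b+4) = 6250b^5 + 25000b^4 + 40000b^3 + 32000b^2 + 12840b + 2080 = 5(1250b^5 + 5000b^4 + 8000b^3 + 6400b^2 + 2568b + 416).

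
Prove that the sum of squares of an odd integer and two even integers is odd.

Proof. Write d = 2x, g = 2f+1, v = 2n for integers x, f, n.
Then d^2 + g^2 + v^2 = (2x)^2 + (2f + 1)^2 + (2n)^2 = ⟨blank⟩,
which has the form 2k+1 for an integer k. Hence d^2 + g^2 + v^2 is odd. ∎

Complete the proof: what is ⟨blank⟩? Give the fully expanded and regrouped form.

Expanding: (2x)^2 + (2f + 1)^2 + (2n)^2 = 4f^2 + 4f + 4n^2 + 4x^2 + 1.
Every term except the constant is even, so this is 2(2f^2 + 2f + 2n^2 + 2x^2) + 1,
and 2f^2 + 2f + 2n^2 + 2x^2 ∈ ℤ gives the required form.

2(2f^2 + 2f + 2n^2 + 2x^2) + 1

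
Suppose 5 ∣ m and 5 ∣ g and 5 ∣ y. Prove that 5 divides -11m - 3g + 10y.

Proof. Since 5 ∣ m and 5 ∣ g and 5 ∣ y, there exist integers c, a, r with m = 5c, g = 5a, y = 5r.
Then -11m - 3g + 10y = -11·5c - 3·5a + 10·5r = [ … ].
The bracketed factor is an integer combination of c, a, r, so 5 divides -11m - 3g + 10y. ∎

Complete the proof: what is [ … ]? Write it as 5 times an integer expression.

Each term has a factor of 5: -11·5c - 3·5a + 10·5r = 5·(-3a - 11c + 10r).
Since -3a - 11c + 10r is an integer, 5 ∣ (-11m - 3g + 10y).

5(-3a - 11c + 10r)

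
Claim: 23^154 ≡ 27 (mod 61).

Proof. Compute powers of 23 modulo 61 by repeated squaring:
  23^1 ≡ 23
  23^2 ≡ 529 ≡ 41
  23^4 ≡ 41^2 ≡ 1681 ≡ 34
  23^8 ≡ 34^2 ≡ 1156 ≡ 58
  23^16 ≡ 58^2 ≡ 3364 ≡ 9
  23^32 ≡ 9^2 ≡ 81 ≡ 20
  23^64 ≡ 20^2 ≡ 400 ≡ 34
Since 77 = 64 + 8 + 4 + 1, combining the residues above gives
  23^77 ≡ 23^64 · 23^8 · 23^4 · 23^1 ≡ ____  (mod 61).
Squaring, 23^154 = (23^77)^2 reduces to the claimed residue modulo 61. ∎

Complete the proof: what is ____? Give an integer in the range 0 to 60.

24

Multiply the listed residues: 34 · 58 · 34 · 23 = 1972 → 67048 → 1542104.
Reducing modulo 61: 1542104 = 25280·61 + 24, so 23^77 ≡ 24.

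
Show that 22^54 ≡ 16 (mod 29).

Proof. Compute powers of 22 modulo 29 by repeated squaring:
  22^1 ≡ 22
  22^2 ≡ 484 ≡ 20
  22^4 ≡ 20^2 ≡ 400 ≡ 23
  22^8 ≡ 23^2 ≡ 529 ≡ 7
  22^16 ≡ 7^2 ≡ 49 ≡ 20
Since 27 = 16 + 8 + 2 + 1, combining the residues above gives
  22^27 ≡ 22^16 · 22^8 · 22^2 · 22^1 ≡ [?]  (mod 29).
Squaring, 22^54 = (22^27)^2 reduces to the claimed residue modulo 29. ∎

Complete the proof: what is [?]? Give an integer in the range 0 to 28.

4

Multiply the listed residues: 20 · 7 · 20 · 22 = 140 → 2800 → 61600.
Reducing modulo 29: 61600 = 2124·29 + 4, so 22^27 ≡ 4.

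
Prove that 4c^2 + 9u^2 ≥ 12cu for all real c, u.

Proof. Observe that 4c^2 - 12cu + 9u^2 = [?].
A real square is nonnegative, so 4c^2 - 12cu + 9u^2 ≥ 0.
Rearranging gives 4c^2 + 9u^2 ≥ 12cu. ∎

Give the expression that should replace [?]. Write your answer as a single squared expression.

(2c - 3u)^2

The leading and trailing coefficients are 2^2 and 3^2, and 12 = 2·2·3, so the trinomial is (2c - 3u)^2.
Hence 4c^2 - 12cu + 9u^2 ≥ 0.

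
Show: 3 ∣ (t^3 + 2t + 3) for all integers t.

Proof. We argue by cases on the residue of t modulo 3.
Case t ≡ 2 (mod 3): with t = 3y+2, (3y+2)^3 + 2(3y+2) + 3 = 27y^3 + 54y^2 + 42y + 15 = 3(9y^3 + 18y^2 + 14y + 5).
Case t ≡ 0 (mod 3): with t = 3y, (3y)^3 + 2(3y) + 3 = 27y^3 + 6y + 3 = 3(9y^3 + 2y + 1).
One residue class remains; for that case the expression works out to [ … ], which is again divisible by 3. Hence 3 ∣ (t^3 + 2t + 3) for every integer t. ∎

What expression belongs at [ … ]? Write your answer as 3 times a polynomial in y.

Only t ≡ 1 (mod 3) is unaccounted for. Put t = 3y+1:
(3y+1)^3 + 2(3y+1) + 3 expands to 27y^3 + 27y^2 + 15y + 6,
and factoring out 3 leaves 3(9y^3 + 9y^2 + 5y + 2).

3(9y^3 + 9y^2 + 5y + 2)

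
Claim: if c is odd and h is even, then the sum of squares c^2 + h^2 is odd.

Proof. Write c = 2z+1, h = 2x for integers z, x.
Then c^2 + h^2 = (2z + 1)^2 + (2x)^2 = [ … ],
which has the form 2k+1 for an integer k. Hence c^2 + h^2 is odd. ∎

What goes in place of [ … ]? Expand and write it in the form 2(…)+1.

2(2x^2 + 2z^2 + 2z) + 1

(2z + 1)^2 + (2x)^2 = 4x^2 + 4z^2 + 4z + 1
= 2(2x^2 + 2z^2 + 2z) + 1.
Since 2x^2 + 2z^2 + 2z is an integer, the sum of squares is of the form 2k+1 for an integer k.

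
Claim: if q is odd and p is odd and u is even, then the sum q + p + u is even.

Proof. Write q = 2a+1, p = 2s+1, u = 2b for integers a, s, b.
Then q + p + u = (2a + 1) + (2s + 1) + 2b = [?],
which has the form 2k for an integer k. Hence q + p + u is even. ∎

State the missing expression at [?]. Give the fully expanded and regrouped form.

2(a + b + s + 1)

Expanding: (2a + 1) + (2s + 1) + 2b = 2a + 2b + 2s + 2.
Every term is even; pulling out the factor of 2 gives 2(a + b + s + 1).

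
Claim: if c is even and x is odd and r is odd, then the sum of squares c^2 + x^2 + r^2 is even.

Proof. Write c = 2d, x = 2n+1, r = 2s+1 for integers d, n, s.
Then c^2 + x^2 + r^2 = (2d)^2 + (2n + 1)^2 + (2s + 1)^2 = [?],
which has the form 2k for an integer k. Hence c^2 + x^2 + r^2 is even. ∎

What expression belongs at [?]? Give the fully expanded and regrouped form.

2(2d^2 + 2n^2 + 2n + 2s^2 + 2s + 1)

(2d)^2 + (2n + 1)^2 + (2s + 1)^2 = 4d^2 + 4n^2 + 4n + 4s^2 + 4s + 2
= 2(2d^2 + 2n^2 + 2n + 2s^2 + 2s + 1).
Since 2d^2 + 2n^2 + 2n + 2s^2 + 2s + 1 is an integer, the sum of squares is of the form 2k for an integer k.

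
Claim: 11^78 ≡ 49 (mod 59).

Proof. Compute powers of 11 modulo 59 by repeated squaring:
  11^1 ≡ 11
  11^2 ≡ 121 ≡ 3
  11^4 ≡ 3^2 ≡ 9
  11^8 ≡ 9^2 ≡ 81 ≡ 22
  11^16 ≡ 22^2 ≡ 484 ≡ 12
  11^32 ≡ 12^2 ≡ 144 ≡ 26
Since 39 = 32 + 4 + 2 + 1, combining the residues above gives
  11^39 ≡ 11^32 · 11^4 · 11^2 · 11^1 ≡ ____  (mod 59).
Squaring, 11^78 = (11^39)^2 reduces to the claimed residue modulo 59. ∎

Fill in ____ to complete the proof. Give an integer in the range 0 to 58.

11^32 · 11^4 · 11^2 · 11^1 ≡ 26 · 9 · 3 · 11 = 7722.
7722 mod 59 = 52, so 11^39 ≡ 52 (mod 59).

52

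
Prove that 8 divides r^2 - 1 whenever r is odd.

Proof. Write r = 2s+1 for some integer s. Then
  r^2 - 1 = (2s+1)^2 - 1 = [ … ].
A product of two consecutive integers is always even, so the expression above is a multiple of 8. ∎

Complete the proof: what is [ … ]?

4s(s + 1)

(2s+1)^2 - 1 = 4s^2 + 4s + 1 - 1 = 4s^2 + 4s = 4s(s+1).
Since s and s+1 are consecutive, s(s+1) is even, and 4·(even) is a multiple of 8.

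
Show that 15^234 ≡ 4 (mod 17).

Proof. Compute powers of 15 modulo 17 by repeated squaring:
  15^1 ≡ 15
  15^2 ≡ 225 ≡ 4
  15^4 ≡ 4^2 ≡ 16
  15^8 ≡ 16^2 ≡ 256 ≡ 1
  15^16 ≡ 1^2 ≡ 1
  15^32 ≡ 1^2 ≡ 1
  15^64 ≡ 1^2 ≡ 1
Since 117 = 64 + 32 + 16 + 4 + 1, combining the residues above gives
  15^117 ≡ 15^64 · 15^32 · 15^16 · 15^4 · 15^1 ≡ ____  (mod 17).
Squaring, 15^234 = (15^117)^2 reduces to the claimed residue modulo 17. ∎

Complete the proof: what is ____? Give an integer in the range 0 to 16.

2

Multiply the listed residues: 1 · 1 · 1 · 16 · 15 = 1 → 1 → 16 → 240.
Reducing modulo 17: 240 = 14·17 + 2, so 15^117 ≡ 2.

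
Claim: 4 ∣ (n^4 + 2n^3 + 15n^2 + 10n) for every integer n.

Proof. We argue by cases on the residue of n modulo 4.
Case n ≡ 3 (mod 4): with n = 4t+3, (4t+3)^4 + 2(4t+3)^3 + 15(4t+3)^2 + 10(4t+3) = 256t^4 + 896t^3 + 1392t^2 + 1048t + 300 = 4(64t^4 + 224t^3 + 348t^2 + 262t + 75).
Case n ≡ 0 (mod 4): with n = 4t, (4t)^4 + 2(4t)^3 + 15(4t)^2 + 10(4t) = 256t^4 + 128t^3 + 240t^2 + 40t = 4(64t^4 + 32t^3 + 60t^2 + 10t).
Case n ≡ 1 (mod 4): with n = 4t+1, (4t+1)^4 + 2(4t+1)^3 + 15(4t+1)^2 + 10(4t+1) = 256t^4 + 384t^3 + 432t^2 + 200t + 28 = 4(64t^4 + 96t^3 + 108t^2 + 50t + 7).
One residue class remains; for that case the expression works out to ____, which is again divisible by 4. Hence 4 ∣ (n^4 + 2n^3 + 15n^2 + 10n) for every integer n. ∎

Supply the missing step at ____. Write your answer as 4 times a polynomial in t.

4(64t^4 + 160t^3 + 204t^2 + 126t + 28)

The residues treated are {3, 0, 1}, so the missing case is n ≡ 2 (mod 4); write n = 4t+2.
Then (4t+2)^4 + 2(4t+2)^3 + 15(4t+2)^2 + 10(4t+2) = 256t^4 + 640t^3 + 816t^2 + 504t + 112 = 4(64t^4 + 160t^3 + 204t^2 + 126t + 28).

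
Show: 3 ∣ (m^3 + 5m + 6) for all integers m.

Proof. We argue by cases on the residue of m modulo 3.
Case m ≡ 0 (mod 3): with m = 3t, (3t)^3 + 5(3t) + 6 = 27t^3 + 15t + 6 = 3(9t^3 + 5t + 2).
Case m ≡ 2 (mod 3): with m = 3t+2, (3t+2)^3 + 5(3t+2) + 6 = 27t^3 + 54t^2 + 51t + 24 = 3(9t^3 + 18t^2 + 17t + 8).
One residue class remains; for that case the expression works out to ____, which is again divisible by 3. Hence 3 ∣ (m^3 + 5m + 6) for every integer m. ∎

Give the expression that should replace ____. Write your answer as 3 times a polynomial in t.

Only m ≡ 1 (mod 3) is unaccounted for. Put m = 3t+1:
(3t+1)^3 + 5(3t+1) + 6 expands to 27t^3 + 27t^2 + 24t + 12,
and factoring out 3 leaves 3(9t^3 + 9t^2 + 8t + 4).

3(9t^3 + 9t^2 + 8t + 4)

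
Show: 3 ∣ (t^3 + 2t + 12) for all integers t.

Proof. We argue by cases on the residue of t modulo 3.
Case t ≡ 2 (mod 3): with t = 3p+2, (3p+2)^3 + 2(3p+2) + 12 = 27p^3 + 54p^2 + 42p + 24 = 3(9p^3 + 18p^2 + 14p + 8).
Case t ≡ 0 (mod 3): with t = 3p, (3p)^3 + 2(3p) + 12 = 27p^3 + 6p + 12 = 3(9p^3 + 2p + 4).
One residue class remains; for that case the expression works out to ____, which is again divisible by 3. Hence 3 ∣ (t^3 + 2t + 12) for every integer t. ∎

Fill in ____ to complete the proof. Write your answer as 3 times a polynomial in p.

Only t ≡ 1 (mod 3) is unaccounted for. Put t = 3p+1:
(3p+1)^3 + 2(3p+1) + 12 expands to 27p^3 + 27p^2 + 15p + 15,
and factoring out 3 leaves 3(9p^3 + 9p^2 + 5p + 5).

3(9p^3 + 9p^2 + 5p + 5)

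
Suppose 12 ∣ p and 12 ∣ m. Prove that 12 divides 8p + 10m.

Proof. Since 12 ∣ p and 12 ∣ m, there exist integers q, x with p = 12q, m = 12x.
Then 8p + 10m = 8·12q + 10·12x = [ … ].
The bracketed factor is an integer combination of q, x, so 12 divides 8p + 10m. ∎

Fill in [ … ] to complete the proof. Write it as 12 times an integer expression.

12(8q + 10x)

Each term has a factor of 12: 8·12q + 10·12x = 12·(8q + 10x).
Since 8q + 10x is an integer, 12 ∣ (8p + 10m).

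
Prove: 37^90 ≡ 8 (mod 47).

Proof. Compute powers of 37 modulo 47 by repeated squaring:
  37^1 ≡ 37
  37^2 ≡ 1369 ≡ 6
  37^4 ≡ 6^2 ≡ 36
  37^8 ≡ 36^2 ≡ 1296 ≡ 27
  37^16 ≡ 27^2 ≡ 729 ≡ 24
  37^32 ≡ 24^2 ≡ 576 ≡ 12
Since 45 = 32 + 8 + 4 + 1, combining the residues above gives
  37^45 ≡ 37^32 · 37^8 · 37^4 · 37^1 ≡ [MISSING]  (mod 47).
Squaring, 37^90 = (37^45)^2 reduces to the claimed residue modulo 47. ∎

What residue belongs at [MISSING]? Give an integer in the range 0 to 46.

Multiply the listed residues: 12 · 27 · 36 · 37 = 324 → 11664 → 431568.
Reducing modulo 47: 431568 = 9182·47 + 14, so 37^45 ≡ 14.

14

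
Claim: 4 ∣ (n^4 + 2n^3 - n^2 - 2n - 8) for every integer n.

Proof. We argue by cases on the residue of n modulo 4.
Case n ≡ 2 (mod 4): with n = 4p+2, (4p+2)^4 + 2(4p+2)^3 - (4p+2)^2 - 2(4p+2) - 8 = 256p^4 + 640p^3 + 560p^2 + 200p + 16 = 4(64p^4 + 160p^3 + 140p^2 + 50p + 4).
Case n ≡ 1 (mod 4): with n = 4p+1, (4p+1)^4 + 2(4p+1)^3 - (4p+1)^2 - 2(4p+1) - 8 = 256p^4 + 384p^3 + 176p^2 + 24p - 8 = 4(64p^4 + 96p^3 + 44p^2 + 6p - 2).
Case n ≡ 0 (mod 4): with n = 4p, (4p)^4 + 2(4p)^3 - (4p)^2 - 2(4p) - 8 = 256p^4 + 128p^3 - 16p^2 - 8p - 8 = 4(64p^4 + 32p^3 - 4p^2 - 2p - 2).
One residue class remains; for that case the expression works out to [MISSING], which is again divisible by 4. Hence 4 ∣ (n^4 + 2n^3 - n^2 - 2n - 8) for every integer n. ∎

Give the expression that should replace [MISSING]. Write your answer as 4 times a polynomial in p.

4(64p^4 + 224p^3 + 284p^2 + 154p + 28)

The residues treated are {2, 1, 0}, so the missing case is n ≡ 3 (mod 4); write n = 4p+3.
Then (4p+3)^4 + 2(4p+3)^3 - (4p+3)^2 - 2(4p+3) - 8 = 256p^4 + 896p^3 + 1136p^2 + 616p + 112 = 4(64p^4 + 224p^3 + 284p^2 + 154p + 28).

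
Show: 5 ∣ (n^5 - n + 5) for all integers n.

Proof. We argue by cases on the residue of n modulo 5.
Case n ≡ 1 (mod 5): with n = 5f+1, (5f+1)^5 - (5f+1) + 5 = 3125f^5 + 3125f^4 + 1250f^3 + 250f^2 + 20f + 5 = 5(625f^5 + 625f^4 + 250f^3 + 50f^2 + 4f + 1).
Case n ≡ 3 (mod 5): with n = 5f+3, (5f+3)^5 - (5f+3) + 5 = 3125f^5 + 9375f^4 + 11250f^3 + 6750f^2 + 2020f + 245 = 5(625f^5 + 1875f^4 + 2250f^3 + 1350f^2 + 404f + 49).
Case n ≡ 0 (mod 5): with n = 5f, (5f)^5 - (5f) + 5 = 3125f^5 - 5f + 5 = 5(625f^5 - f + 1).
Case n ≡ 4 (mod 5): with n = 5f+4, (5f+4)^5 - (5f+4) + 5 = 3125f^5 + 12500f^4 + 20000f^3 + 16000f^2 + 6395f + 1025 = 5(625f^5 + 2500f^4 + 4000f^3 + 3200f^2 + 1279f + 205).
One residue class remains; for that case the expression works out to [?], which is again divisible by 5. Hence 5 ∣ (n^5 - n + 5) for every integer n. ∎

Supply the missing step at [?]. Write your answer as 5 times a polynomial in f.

5(625f^5 + 1250f^4 + 1000f^3 + 400f^2 + 79f + 7)

Only n ≡ 2 (mod 5) is unaccounted for. Put n = 5f+2:
(5f+2)^5 - (5f+2) + 5 expands to 3125f^5 + 6250f^4 + 5000f^3 + 2000f^2 + 395f + 35,
and factoring out 5 leaves 5(625f^5 + 1250f^4 + 1000f^3 + 400f^2 + 79f + 7).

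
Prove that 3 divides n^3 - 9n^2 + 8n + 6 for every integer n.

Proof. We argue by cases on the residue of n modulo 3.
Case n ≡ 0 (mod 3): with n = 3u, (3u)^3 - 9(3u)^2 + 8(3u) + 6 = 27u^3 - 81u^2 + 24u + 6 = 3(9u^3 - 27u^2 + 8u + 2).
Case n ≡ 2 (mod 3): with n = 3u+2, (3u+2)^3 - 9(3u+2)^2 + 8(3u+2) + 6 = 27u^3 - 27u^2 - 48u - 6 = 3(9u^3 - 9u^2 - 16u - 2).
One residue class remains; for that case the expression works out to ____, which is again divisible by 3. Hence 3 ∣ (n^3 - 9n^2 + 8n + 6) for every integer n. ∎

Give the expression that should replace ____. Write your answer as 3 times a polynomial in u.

The residues treated are {0, 2}, so the missing case is n ≡ 1 (mod 3); write n = 3u+1.
Then (3u+1)^3 - 9(3u+1)^2 + 8(3u+1) + 6 = 27u^3 - 54u^2 - 21u + 6 = 3(9u^3 - 18u^2 - 7u + 2).

3(9u^3 - 18u^2 - 7u + 2)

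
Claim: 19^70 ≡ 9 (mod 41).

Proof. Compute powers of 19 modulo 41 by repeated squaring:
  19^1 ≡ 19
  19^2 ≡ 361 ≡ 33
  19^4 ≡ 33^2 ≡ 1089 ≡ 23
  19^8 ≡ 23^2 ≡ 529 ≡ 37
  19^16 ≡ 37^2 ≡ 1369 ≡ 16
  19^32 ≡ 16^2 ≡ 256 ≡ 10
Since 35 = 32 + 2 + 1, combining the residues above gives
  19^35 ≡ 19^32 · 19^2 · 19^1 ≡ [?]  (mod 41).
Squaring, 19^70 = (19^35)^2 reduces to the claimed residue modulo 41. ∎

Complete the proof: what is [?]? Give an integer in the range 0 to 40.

38

Multiply the listed residues: 10 · 33 · 19 = 330 → 6270.
Reducing modulo 41: 6270 = 152·41 + 38, so 19^35 ≡ 38.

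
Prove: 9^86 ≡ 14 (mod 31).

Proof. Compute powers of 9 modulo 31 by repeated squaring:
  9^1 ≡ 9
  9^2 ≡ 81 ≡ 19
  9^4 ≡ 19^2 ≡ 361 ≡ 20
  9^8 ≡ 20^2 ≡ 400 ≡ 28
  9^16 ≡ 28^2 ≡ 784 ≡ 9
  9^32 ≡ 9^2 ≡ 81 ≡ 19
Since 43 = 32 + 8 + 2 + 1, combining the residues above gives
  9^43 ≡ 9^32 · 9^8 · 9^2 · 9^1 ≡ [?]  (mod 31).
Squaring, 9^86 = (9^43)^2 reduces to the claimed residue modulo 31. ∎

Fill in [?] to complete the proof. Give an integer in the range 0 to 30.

Multiply the listed residues: 19 · 28 · 19 · 9 = 532 → 10108 → 90972.
Reducing modulo 31: 90972 = 2934·31 + 18, so 9^43 ≡ 18.

18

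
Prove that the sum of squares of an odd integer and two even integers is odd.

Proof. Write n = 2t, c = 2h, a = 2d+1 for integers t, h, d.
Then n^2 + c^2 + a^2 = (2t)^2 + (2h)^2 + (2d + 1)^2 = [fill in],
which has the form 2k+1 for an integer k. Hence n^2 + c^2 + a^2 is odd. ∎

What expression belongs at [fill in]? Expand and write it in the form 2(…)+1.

(2t)^2 + (2h)^2 + (2d + 1)^2 = 4d^2 + 4d + 4h^2 + 4t^2 + 1
= 2(2d^2 + 2d + 2h^2 + 2t^2) + 1.
Since 2d^2 + 2d + 2h^2 + 2t^2 is an integer, the sum of squares is of the form 2k+1 for an integer k.

2(2d^2 + 2d + 2h^2 + 2t^2) + 1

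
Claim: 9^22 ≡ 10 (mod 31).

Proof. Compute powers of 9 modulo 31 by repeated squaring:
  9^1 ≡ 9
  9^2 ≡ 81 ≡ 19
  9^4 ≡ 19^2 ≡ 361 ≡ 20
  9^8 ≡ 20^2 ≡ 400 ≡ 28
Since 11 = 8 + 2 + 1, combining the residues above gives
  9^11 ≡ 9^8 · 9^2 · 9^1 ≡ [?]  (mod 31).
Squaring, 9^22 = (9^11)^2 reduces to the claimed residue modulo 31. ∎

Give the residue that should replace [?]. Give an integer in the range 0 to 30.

14

9^8 · 9^2 · 9^1 ≡ 28 · 19 · 9 = 4788.
4788 mod 31 = 14, so 9^11 ≡ 14 (mod 31).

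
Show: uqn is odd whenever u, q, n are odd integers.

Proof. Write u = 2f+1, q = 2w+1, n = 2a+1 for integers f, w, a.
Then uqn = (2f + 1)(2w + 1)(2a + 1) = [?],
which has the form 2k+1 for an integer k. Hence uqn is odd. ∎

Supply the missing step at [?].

2(4afw + 2af + 2aw + a + 2fw + f + w) + 1

Expanding: (2f + 1)(2w + 1)(2a + 1) = 8afw + 4af + 4aw + 2a + 4fw + 2f + 2w + 1.
Every term except the constant is even, so this is 2(4afw + 2af + 2aw + a + 2fw + f + w) + 1,
and 4afw + 2af + 2aw + a + 2fw + f + w ∈ ℤ gives the required form.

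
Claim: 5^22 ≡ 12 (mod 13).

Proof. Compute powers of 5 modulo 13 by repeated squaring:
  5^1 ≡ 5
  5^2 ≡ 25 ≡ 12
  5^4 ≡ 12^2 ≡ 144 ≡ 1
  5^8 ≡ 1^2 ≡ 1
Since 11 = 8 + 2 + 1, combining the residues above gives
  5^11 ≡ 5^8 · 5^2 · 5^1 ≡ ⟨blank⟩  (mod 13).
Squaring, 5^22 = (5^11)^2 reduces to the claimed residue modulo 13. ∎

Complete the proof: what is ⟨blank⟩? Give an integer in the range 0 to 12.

8

Multiply the listed residues: 1 · 12 · 5 = 12 → 60.
Reducing modulo 13: 60 = 4·13 + 8, so 5^11 ≡ 8.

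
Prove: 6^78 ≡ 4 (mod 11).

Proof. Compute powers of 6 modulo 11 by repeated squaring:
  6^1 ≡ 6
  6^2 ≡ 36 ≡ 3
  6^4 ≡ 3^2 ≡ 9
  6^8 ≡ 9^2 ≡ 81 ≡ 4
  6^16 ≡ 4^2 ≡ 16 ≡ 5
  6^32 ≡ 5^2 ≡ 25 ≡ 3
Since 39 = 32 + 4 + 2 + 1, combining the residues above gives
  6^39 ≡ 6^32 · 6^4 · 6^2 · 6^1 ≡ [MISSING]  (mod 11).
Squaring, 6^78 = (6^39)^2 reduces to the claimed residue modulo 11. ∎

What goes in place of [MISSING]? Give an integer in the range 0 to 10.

6^32 · 6^4 · 6^2 · 6^1 ≡ 3 · 9 · 3 · 6 = 486.
486 mod 11 = 2, so 6^39 ≡ 2 (mod 11).

2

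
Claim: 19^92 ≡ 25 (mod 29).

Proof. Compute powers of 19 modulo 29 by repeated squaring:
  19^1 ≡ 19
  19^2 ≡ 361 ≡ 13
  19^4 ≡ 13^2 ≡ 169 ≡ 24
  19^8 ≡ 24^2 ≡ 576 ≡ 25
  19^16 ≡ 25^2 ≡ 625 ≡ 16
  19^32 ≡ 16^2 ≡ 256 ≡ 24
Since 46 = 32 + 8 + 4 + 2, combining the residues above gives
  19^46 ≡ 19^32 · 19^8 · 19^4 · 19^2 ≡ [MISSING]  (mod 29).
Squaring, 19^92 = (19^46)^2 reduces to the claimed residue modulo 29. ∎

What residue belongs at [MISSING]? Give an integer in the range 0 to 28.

5

19^32 · 19^8 · 19^4 · 19^2 ≡ 24 · 25 · 24 · 13 = 187200.
187200 mod 29 = 5, so 19^46 ≡ 5 (mod 29).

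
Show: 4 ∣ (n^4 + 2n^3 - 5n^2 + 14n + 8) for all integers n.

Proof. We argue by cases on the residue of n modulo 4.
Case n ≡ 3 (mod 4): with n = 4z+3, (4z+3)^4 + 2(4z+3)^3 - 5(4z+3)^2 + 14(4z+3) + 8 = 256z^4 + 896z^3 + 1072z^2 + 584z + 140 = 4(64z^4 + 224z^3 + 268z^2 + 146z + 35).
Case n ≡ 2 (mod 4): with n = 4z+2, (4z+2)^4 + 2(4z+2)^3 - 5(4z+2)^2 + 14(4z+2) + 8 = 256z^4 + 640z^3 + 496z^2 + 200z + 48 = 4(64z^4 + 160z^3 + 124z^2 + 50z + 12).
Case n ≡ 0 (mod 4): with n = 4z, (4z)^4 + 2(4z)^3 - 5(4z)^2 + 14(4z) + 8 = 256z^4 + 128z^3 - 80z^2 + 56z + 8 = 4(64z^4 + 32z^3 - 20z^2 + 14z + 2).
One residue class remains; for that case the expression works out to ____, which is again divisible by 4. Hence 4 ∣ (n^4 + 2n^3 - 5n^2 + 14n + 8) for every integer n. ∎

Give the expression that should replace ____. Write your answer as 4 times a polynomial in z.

Only n ≡ 1 (mod 4) is unaccounted for. Put n = 4z+1:
(4z+1)^4 + 2(4z+1)^3 - 5(4z+1)^2 + 14(4z+1) + 8 expands to 256z^4 + 384z^3 + 112z^2 + 56z + 20,
and factoring out 4 leaves 4(64z^4 + 96z^3 + 28z^2 + 14z + 5).

4(64z^4 + 96z^3 + 28z^2 + 14z + 5)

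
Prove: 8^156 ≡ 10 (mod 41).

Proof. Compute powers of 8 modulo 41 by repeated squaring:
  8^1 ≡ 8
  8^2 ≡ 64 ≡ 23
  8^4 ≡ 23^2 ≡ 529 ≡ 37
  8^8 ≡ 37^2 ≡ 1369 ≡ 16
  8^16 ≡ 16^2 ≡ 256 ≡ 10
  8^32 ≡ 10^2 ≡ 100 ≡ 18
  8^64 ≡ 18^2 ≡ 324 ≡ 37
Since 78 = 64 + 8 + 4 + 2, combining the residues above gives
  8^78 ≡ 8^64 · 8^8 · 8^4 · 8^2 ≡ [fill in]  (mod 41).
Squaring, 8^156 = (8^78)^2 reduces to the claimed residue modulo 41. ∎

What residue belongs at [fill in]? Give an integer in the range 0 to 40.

25

8^64 · 8^8 · 8^4 · 8^2 ≡ 37 · 16 · 37 · 23 = 503792.
503792 mod 41 = 25, so 8^78 ≡ 25 (mod 41).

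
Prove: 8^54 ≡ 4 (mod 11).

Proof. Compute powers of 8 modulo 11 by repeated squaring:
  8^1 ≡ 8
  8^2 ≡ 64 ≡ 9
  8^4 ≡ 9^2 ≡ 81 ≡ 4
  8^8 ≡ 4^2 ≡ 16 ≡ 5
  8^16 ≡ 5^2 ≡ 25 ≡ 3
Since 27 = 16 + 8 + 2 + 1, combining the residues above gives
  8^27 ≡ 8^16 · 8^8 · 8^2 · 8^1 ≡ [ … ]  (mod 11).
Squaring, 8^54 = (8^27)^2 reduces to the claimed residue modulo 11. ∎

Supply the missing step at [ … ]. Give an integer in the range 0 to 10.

2

Multiply the listed residues: 3 · 5 · 9 · 8 = 15 → 135 → 1080.
Reducing modulo 11: 1080 = 98·11 + 2, so 8^27 ≡ 2.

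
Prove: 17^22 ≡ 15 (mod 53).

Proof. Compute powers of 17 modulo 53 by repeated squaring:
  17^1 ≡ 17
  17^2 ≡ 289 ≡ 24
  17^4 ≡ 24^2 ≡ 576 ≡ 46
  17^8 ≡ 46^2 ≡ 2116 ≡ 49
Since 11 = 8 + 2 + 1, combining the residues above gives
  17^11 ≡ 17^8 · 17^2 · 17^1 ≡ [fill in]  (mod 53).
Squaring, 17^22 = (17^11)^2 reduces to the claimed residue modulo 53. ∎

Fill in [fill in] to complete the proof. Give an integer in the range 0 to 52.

Multiply the listed residues: 49 · 24 · 17 = 1176 → 19992.
Reducing modulo 53: 19992 = 377·53 + 11, so 17^11 ≡ 11.

11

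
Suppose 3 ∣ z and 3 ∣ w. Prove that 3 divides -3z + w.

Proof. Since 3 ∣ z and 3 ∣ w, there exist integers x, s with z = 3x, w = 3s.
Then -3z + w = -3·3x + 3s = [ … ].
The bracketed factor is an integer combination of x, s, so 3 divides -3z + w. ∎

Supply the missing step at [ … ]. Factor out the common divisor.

Each term has a factor of 3: -3·3x + 3s = 3·(s - 3x).
Since s - 3x is an integer, 3 ∣ (-3z + w).

3(s - 3x)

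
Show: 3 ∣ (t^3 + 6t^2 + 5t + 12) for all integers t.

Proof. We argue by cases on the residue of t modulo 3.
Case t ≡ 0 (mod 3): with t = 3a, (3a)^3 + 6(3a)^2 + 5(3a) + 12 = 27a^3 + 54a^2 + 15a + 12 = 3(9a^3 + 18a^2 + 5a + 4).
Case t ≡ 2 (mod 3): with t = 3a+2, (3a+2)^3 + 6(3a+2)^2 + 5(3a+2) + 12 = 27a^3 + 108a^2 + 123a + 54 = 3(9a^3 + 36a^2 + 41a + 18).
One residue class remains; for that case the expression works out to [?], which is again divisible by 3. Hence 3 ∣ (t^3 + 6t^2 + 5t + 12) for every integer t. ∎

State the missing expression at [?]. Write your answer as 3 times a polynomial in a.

The residues treated are {0, 2}, so the missing case is t ≡ 1 (mod 3); write t = 3a+1.
Then (3a+1)^3 + 6(3a+1)^2 + 5(3a+1) + 12 = 27a^3 + 81a^2 + 60a + 24 = 3(9a^3 + 27a^2 + 20a + 8).

3(9a^3 + 27a^2 + 20a + 8)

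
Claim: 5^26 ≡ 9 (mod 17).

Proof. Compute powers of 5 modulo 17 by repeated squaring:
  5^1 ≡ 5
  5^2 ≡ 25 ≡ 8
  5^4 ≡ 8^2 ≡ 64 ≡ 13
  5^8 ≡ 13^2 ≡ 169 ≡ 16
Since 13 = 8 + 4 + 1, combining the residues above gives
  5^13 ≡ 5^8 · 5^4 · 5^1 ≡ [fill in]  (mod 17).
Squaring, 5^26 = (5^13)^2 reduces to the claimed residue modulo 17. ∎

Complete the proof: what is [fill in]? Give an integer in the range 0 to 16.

5^8 · 5^4 · 5^1 ≡ 16 · 13 · 5 = 1040.
1040 mod 17 = 3, so 5^13 ≡ 3 (mod 17).

3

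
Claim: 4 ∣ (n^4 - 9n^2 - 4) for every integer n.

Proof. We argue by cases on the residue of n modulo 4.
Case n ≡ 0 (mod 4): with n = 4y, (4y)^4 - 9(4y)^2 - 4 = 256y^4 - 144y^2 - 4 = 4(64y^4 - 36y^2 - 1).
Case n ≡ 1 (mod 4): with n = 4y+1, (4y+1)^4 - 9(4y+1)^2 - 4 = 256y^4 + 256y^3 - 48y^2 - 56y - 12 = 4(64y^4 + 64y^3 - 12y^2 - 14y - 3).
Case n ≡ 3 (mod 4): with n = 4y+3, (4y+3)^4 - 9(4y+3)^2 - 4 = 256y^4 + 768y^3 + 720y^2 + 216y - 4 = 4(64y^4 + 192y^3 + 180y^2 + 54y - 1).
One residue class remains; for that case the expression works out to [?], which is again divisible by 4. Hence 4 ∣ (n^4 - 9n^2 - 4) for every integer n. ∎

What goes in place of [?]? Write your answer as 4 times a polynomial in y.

Only n ≡ 2 (mod 4) is unaccounted for. Put n = 4y+2:
(4y+2)^4 - 9(4y+2)^2 - 4 expands to 256y^4 + 512y^3 + 240y^2 - 16y - 24,
and factoring out 4 leaves 4(64y^4 + 128y^3 + 60y^2 - 4y - 6).

4(64y^4 + 128y^3 + 60y^2 - 4y - 6)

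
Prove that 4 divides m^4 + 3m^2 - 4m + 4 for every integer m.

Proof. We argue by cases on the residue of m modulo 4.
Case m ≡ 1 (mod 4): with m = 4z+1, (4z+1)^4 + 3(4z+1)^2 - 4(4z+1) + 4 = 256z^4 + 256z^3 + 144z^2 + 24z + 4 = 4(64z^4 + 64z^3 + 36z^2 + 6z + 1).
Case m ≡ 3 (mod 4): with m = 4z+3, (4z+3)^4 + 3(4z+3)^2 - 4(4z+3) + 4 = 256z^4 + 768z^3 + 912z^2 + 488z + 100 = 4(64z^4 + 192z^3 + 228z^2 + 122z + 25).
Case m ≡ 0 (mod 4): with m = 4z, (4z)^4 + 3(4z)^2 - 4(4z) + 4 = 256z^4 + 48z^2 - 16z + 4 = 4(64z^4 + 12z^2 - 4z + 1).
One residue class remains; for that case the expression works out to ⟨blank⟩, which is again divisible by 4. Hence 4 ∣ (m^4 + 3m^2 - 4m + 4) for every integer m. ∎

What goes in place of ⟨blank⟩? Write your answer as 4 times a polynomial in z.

4(64z^4 + 128z^3 + 108z^2 + 40z + 6)

Only m ≡ 2 (mod 4) is unaccounted for. Put m = 4z+2:
(4z+2)^4 + 3(4z+2)^2 - 4(4z+2) + 4 expands to 256z^4 + 512z^3 + 432z^2 + 160z + 24,
and factoring out 4 leaves 4(64z^4 + 128z^3 + 108z^2 + 40z + 6).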